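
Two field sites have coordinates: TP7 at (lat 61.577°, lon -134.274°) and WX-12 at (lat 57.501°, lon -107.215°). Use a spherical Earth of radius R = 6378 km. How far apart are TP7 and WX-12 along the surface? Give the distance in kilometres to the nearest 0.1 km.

1579.9 km

Δφ = -4.0760°,  Δλ = 27.0590°
a = sin²(Δφ/2) + cos φ₁ cos φ₂ sin²(Δλ/2) = 0.015261
c = 2·arcsin(√a) = 0.247706 rad = 14.1925°
d = R·c = 6378 × 0.247706 = 1579.9 km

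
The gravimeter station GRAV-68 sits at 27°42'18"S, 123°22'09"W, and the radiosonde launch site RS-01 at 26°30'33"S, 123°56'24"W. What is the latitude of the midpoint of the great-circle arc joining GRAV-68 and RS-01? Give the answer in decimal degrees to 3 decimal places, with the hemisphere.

GRAV-68: φ = -27.70500°, λ = -123.36917°
RS-01: φ = -26.50917°, λ = -123.94000°
Bx = cos φ₂ cos Δλ = 0.894819,  By = cos φ₂ sin Δλ = -0.008915
φₘ = atan2(sin φ₁ + sin φ₂, √((cos φ₁ + Bx)² + By²)) = -27.10737°
λₘ = λ₁ + atan2(By, cos φ₁ + Bx) = -123.65611°

27.107°S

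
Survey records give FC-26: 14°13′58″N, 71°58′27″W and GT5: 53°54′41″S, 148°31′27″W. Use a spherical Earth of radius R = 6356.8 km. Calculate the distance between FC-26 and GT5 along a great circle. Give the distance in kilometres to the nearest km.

10404 km

FC-26: φ = +14.23278°, λ = -71.97417°
GT5: φ = -53.91139°, λ = -148.52417°
Δφ = -68.1442°,  Δλ = -76.5500°
a = sin²(Δφ/2) + cos φ₁ cos φ₂ sin²(Δλ/2) = 0.532940
c = 2·arcsin(√a) = 1.636725 rad = 93.7774°
d = R·c = 6356.8 × 1.636725 = 10404.3 km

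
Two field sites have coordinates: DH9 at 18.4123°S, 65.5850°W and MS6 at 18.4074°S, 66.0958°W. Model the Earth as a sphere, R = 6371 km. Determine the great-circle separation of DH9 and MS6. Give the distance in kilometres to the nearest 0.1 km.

53.9 km

Δφ = 0.0049°,  Δλ = -0.5108°
a = sin²(Δφ/2) + cos φ₁ cos φ₂ sin²(Δλ/2) = 0.000018
c = 2·arcsin(√a) = 0.008459 rad = 0.4847°
d = R·c = 6371 × 0.008459 = 53.9 km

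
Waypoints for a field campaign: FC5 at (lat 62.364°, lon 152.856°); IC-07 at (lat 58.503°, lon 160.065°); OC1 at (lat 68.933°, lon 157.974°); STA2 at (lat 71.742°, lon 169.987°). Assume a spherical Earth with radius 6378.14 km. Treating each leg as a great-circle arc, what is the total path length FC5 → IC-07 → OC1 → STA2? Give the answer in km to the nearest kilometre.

2296 km

FC5→IC-07: c = 0.091524 rad, d = 583.75 km
IC-07→OC1: c = 0.182727 rad, d = 1165.46 km
OC1→STA2: c = 0.085675 rad, d = 546.44 km
Total = 583.75 + 1165.46 + 546.44 = 2295.66 km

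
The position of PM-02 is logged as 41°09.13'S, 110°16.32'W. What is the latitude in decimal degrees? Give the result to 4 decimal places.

41.1522°S

41° + 9.13′/60 = 41 + 0.15217 = 41.1522°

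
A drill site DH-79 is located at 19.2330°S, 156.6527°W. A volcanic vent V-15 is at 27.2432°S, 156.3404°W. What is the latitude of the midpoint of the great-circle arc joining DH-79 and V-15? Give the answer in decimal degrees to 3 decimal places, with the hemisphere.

23.238°S

Bx = cos φ₂ cos Δλ = 0.889058,  By = cos φ₂ sin Δλ = 0.004846
φₘ = atan2(sin φ₁ + sin φ₂, √((cos φ₁ + Bx)² + By²)) = -23.23818°
λₘ = λ₁ + atan2(By, cos φ₁ + Bx) = -156.50124°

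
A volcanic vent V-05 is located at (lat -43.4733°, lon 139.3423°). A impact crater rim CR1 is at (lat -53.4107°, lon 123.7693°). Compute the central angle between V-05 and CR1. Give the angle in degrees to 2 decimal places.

Δφ = -9.9374°,  Δλ = -15.5730°
a = sin²(Δφ/2) + cos φ₁ cos φ₂ sin²(Δλ/2) = 0.015442
c = 2·arcsin(√a) = 0.249172 rad = 14.2765°

14.28°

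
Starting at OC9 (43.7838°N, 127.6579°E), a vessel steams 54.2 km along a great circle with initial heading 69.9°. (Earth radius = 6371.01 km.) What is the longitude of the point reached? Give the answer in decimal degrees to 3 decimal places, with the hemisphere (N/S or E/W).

128.294°E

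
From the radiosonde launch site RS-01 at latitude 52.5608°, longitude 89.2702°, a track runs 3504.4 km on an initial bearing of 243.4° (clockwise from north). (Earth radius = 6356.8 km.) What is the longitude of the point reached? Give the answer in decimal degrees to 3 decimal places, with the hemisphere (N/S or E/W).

δ = d/R = 3504.4/6356.8 = 0.551284 rad
φ₂ = arcsin(sin φ₁ cos δ + cos φ₁ sin δ cos θ)
   = arcsin(0.79400·0.85185 + 0.60792·0.52378·-0.44776) = 32.26232°
λ₂ = λ₁ + atan2(sin θ sin δ cos φ₁, cos δ − sin φ₁ sin φ₂) = 55.63879°

55.639°E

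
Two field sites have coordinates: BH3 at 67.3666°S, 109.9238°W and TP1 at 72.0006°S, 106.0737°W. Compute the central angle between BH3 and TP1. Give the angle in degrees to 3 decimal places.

4.821°

Δφ = -4.6340°,  Δλ = 3.8501°
a = sin²(Δφ/2) + cos φ₁ cos φ₂ sin²(Δλ/2) = 0.001769
c = 2·arcsin(√a) = 0.084135 rad = 4.8206°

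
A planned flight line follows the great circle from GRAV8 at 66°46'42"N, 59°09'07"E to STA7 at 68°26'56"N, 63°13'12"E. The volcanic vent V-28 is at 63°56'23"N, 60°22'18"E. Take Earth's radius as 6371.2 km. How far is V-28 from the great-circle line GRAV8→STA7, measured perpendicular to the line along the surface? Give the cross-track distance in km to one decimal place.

251.6 km

GRAV8: φ = +66.77833°, λ = +59.15194°
STA7: φ = +68.44889°, λ = +63.22000°
V-28: φ = +63.93972°, λ = +60.37167°
δ₁₃ = central angle GRAV8→V-28 = 0.050329 rad  (haversine)
θ₁₃ = bearing GRAV8→V-28 = 169.287°,  θ₁₂ = bearing GRAV8→STA7 = 40.976°
dₓₜ = R·arcsin(sin δ₁₃ · sin(θ₁₃ − θ₁₂)) = 6371.2·arcsin(0.05031·sin(128.312°)) = 251.564 km
|dₓₜ| = 251.564 km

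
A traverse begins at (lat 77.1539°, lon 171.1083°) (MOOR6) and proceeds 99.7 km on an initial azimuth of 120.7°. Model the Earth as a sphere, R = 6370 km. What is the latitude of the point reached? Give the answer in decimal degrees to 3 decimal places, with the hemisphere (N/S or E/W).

76.674°N

δ = d/R = 99.7/6370 = 0.015651 rad
φ₂ = arcsin(sin φ₁ cos δ + cos φ₁ sin δ cos θ)
   = arcsin(0.97497·0.99988 + 0.22233·0.01565·-0.51054) = 76.67411°
λ₂ = λ₁ + atan2(sin θ sin δ cos φ₁, cos δ − sin φ₁ sin φ₂) = 174.45549°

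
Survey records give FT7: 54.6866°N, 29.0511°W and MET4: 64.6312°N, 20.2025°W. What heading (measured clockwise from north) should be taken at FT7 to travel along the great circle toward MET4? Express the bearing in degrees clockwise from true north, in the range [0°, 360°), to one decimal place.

20.4°

Δλ = 8.8486°
y = sin Δλ · cos φ₂ = 0.065905
x = cos φ₁ sin φ₂ − sin φ₁ cos φ₂ cos Δλ = 0.176857
θ = atan2(y, x) = 20.4377° → 20.4377° (mod 360°)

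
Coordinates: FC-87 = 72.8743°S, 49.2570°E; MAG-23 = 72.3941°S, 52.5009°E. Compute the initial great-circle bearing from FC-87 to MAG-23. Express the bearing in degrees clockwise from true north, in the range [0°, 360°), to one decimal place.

65.2°

Δλ = 3.2439°
y = sin Δλ · cos φ₂ = 0.017116
x = cos φ₁ sin φ₂ − sin φ₁ cos φ₂ cos Δλ = 0.007918
θ = atan2(y, x) = 65.1744° → 65.1744° (mod 360°)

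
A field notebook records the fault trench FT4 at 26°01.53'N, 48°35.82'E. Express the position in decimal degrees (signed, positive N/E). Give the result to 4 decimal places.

+26.0255°, +48.5970°

lat: 26.0255° N → +26.0255°
lon: 48.5970° E → +48.5970°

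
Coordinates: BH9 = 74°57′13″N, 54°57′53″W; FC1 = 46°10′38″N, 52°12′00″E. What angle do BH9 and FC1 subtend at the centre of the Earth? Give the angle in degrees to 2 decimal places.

49.93°

BH9: φ = +74.95361°, λ = -54.96472°
FC1: φ = +46.17722°, λ = +52.20000°
Δφ = -28.7764°,  Δλ = 107.1647°
a = sin²(Δφ/2) + cos φ₁ cos φ₂ sin²(Δλ/2) = 0.178150
c = 2·arcsin(√a) = 0.871473 rad = 49.9317°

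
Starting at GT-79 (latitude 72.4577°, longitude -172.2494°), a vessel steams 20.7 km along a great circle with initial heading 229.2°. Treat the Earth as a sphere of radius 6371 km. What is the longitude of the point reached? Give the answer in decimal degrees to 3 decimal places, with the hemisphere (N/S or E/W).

172.714°W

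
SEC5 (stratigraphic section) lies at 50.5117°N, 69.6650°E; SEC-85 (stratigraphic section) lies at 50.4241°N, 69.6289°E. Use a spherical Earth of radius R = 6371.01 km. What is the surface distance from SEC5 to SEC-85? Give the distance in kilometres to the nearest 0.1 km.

Δφ = -0.0876°,  Δλ = -0.0361°
a = sin²(Δφ/2) + cos φ₁ cos φ₂ sin²(Δλ/2) = 0.000001
c = 2·arcsin(√a) = 0.001581 rad = 0.0906°
d = R·c = 6371.01 × 0.001581 = 10.1 km

10.1 km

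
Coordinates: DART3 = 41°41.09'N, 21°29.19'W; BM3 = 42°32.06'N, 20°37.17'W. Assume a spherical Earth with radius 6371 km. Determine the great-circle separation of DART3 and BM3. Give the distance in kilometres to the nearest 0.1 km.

118.5 km

DART3: φ = +41.68483°, λ = -21.48650°
BM3: φ = +42.53433°, λ = -20.61950°
Δφ = 0.8495°,  Δλ = 0.8670°
a = sin²(Δφ/2) + cos φ₁ cos φ₂ sin²(Δλ/2) = 0.000086
c = 2·arcsin(√a) = 0.018597 rad = 1.0655°
d = R·c = 6371 × 0.018597 = 118.5 km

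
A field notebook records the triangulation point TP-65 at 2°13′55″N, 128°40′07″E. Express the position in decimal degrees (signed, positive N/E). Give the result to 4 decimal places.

+2.2319°, +128.6686°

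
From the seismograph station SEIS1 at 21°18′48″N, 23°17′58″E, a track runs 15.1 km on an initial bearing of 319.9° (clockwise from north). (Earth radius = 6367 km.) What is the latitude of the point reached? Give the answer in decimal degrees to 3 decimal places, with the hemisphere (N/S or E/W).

21.417°N

SEIS1: φ = +21.31333°, λ = +23.29944°
δ = d/R = 15.1/6367 = 0.002372 rad
φ₂ = arcsin(sin φ₁ cos δ + cos φ₁ sin δ cos θ)
   = arcsin(0.36347·1.00000 + 0.93161·0.00237·0.76492) = 21.41725°
λ₂ = λ₁ + atan2(sin θ sin δ cos φ₁, cos δ − sin φ₁ sin φ₂) = 23.20543°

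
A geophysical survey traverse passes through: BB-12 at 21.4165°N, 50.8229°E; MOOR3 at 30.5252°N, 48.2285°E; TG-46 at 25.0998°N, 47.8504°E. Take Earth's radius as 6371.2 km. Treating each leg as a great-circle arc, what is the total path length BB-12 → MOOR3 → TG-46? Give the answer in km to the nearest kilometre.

BB-12→MOOR3: c = 0.164088 rad, d = 1045.44 km
MOOR3→TG-46: c = 0.094871 rad, d = 604.44 km
Total = 1045.44 + 604.44 = 1649.87 km

1650 km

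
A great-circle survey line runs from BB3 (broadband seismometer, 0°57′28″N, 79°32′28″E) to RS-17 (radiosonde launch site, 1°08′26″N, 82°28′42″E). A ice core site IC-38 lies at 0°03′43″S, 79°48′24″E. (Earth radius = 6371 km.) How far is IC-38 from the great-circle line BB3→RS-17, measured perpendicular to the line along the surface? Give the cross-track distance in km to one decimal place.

BB3: φ = +0.95778°, λ = +79.54111°
RS-17: φ = +1.14056°, λ = +82.47833°
IC-38: φ = -0.06194°, λ = +79.80667°
δ₁₃ = central angle BB3→IC-38 = 0.018391 rad  (haversine)
θ₁₃ = bearing BB3→IC-38 = 165.402°,  θ₁₂ = bearing BB3→RS-17 = 86.412°
dₓₜ = R·arcsin(sin δ₁₃ · sin(θ₁₃ − θ₁₂)) = 6371·arcsin(0.01839·sin(78.990°)) = 115.013 km
|dₓₜ| = 115.013 km

115.0 km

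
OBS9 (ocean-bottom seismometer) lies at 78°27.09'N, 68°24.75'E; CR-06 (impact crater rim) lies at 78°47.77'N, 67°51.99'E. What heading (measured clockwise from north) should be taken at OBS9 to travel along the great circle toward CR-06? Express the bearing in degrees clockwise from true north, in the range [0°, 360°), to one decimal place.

OBS9: φ = +78.45150°, λ = +68.41250°
CR-06: φ = +78.79617°, λ = +67.86650°
Δλ = -0.5460°
y = sin Δλ · cos φ₂ = -0.001852
x = cos φ₁ sin φ₂ − sin φ₁ cos φ₂ cos Δλ = 0.006024
θ = atan2(y, x) = -17.0850° → 342.9150° (mod 360°)

342.9°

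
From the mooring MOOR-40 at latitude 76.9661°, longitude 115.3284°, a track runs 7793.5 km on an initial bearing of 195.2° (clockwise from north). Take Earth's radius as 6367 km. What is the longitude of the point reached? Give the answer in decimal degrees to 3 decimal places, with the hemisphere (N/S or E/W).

δ = d/R = 7793.5/6367 = 1.224046 rad
φ₂ = arcsin(sin φ₁ cos δ + cos φ₁ sin δ cos θ)
   = arcsin(0.97424·0.33984 + 0.22553·0.94048·-0.96502) = 7.26182°
λ₂ = λ₁ + atan2(sin θ sin δ cos φ₁, cos δ − sin φ₁ sin φ₂) = 100.93501°

100.935°E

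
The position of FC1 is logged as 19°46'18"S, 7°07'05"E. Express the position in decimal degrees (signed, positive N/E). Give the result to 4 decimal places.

lat: 19.7717° S → -19.7717°
lon: 7.1181° E → +7.1181°

-19.7717°, +7.1181°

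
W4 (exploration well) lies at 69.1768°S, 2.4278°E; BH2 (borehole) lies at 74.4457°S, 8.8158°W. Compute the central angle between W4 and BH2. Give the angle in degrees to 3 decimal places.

6.308°

Δφ = -5.2689°,  Δλ = -11.2436°
a = sin²(Δφ/2) + cos φ₁ cos φ₂ sin²(Δλ/2) = 0.003027
c = 2·arcsin(√a) = 0.110100 rad = 6.3083°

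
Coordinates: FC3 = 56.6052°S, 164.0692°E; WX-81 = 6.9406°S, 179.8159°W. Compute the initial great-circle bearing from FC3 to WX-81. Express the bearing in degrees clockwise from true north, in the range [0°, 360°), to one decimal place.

20.7°

Δλ = 16.1149°
y = sin Δλ · cos φ₂ = 0.275530
x = cos φ₁ sin φ₂ − sin φ₁ cos φ₂ cos Δλ = 0.729703
θ = atan2(y, x) = 20.6862° → 20.6862° (mod 360°)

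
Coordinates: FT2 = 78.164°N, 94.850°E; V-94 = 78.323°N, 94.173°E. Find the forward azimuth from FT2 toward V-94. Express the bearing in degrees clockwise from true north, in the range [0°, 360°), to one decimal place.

Δλ = -0.6770°
y = sin Δλ · cos φ₂ = -0.002391
x = cos φ₁ sin φ₂ − sin φ₁ cos φ₂ cos Δλ = 0.002789
θ = atan2(y, x) = -40.6123° → 319.3877° (mod 360°)

319.4°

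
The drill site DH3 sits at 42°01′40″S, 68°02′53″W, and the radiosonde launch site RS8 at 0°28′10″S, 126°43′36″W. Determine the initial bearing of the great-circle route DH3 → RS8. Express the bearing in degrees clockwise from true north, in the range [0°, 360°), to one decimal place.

291.8°

DH3: φ = -42.02778°, λ = -68.04806°
RS8: φ = -0.46944°, λ = -126.72667°
Δλ = -58.6786°
y = sin Δλ · cos φ₂ = -0.854236
x = cos φ₁ sin φ₂ − sin φ₁ cos φ₂ cos Δλ = 0.341929
θ = atan2(y, x) = -68.1850° → 291.8150° (mod 360°)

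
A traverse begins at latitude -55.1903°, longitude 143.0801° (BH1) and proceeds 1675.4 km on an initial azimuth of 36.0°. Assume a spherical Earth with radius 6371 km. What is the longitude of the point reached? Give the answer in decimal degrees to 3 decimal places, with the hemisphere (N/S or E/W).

δ = d/R = 1675.4/6371 = 0.262973 rad
φ₂ = arcsin(sin φ₁ cos δ + cos φ₁ sin δ cos θ)
   = arcsin(-0.82105·0.96562 + 0.57085·0.25995·0.80902) = -42.28140°
λ₂ = λ₁ + atan2(sin θ sin δ cos φ₁, cos δ − sin φ₁ sin φ₂) = 154.99878°

154.999°E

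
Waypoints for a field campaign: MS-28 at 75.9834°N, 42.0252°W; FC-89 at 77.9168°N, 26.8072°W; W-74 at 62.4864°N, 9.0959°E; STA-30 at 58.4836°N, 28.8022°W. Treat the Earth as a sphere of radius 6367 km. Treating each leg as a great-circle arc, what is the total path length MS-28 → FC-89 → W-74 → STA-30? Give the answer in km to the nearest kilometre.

MS-28→FC-89: c = 0.068528 rad, d = 436.32 km
FC-89→W-74: c = 0.331418 rad, d = 2110.14 km
W-74→STA-30: c = 0.328174 rad, d = 2089.49 km
Total = 436.32 + 2110.14 + 2089.49 = 4635.95 km

4636 km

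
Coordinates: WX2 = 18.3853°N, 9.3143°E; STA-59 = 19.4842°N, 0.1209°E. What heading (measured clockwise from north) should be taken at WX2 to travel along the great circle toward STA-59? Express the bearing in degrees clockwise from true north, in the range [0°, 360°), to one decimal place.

Δλ = -9.1934°
y = sin Δλ · cos φ₂ = -0.150618
x = cos φ₁ sin φ₂ − sin φ₁ cos φ₂ cos Δλ = 0.022998
θ = atan2(y, x) = -81.3186° → 278.6814° (mod 360°)

278.7°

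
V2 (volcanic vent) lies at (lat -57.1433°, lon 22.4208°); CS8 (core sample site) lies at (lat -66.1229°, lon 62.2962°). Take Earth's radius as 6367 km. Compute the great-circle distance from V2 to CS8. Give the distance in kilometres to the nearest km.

2278 km

Δφ = -8.9796°,  Δλ = 39.8754°
a = sin²(Δφ/2) + cos φ₁ cos φ₂ sin²(Δλ/2) = 0.031664
c = 2·arcsin(√a) = 0.357792 rad = 20.5000°
d = R·c = 6367 × 0.357792 = 2278.1 km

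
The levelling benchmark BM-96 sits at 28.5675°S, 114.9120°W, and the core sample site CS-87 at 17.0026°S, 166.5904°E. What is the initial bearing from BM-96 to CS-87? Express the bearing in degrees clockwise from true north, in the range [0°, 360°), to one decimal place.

Δλ = -78.4976°
y = sin Δλ · cos φ₂ = -0.937086
x = cos φ₁ sin φ₂ − sin φ₁ cos φ₂ cos Δλ = -0.165627
θ = atan2(y, x) = -100.0233° → 259.9767° (mod 360°)

260.0°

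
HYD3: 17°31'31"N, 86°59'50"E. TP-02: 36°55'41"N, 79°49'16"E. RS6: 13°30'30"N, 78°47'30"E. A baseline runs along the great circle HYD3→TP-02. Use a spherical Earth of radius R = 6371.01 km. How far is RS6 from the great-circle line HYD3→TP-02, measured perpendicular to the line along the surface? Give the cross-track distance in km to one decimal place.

973.2 km

HYD3: φ = +17.52528°, λ = +86.99722°
TP-02: φ = +36.92806°, λ = +79.82111°
RS6: φ = +13.50833°, λ = +78.79167°
δ₁₃ = central angle HYD3→RS6 = 0.154744 rad  (haversine)
θ₁₃ = bearing HYD3→RS6 = 244.211°,  θ₁₂ = bearing HYD3→TP-02 = 343.359°
dₓₜ = R·arcsin(sin δ₁₃ · sin(θ₁₃ − θ₁₂)) = 6371.01·arcsin(0.15413·sin(-99.148°)) = -973.238 km
|dₓₜ| = 973.238 km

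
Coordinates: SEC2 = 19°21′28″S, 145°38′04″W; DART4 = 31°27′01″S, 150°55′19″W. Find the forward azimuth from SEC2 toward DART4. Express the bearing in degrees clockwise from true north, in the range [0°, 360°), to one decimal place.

200.5°

SEC2: φ = -19.35778°, λ = -145.63444°
DART4: φ = -31.45028°, λ = -150.92194°
Δλ = -5.2875°
y = sin Δλ · cos φ₂ = -0.078615
x = cos φ₁ sin φ₂ − sin φ₁ cos φ₂ cos Δλ = -0.210694
θ = atan2(y, x) = -159.5381° → 200.4619° (mod 360°)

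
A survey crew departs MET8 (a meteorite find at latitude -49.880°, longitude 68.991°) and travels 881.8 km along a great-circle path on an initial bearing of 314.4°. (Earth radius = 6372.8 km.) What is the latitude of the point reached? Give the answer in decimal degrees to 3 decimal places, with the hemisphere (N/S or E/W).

44.043°S

δ = d/R = 881.8/6372.8 = 0.138369 rad
φ₂ = arcsin(sin φ₁ cos δ + cos φ₁ sin δ cos θ)
   = arcsin(-0.76470·0.99044 + 0.64439·0.13793·0.69966) = -44.04331°
λ₂ = λ₁ + atan2(sin θ sin δ cos φ₁, cos δ − sin φ₁ sin φ₂) = 61.11121°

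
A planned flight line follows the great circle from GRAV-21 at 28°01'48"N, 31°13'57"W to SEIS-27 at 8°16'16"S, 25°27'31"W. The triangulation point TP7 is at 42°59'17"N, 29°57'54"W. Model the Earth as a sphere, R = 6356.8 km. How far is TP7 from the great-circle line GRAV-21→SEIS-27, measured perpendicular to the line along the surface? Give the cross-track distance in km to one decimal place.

374.9 km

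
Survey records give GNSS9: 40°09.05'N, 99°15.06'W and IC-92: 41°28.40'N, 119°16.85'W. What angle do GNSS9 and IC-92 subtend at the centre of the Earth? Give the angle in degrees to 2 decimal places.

15.18°

GNSS9: φ = +40.15083°, λ = -99.25100°
IC-92: φ = +41.47333°, λ = -119.28083°
Δφ = 1.3225°,  Δλ = -20.0298°
a = sin²(Δφ/2) + cos φ₁ cos φ₂ sin²(Δλ/2) = 0.017453
c = 2·arcsin(√a) = 0.264996 rad = 15.1832°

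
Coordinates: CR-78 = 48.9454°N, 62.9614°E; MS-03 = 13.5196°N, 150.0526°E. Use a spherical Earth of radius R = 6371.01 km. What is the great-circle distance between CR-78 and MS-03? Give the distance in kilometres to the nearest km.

8668 km

Δφ = -35.4258°,  Δλ = 87.0912°
a = sin²(Δφ/2) + cos φ₁ cos φ₂ sin²(Δλ/2) = 0.395653
c = 2·arcsin(√a) = 1.360557 rad = 77.9542°
d = R·c = 6371.01 × 1.360557 = 8668.1 km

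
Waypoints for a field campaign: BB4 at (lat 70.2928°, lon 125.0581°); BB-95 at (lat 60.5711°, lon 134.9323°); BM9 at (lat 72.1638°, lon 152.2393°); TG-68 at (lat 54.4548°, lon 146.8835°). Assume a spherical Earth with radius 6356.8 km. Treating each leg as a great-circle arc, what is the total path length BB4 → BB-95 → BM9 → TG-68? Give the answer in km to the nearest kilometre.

4635 km

BB4→BB-95: c = 0.183642 rad, d = 1167.37 km
BB-95→BM9: c = 0.233826 rad, d = 1486.38 km
BM9→TG-68: c = 0.311626 rad, d = 1980.94 km
Total = 1167.37 + 1486.38 + 1980.94 = 4634.70 km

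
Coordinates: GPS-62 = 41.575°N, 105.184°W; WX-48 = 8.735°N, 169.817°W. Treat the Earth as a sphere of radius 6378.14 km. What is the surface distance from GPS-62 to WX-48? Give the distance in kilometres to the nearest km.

Δφ = -32.8400°,  Δλ = -64.6330°
a = sin²(Δφ/2) + cos φ₁ cos φ₂ sin²(Δλ/2) = 0.291224
c = 2·arcsin(√a) = 1.140047 rad = 65.3199°
d = R·c = 6378.14 × 1.140047 = 7271.4 km

7271 km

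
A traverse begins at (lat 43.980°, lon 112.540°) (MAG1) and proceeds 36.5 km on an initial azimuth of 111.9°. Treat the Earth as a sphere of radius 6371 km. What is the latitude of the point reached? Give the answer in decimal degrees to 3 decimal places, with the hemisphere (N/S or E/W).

43.857°N

δ = d/R = 36.5/6371 = 0.005729 rad
φ₂ = arcsin(sin φ₁ cos δ + cos φ₁ sin δ cos θ)
   = arcsin(0.69441·0.99998 + 0.71958·0.00573·-0.37299) = 43.85679°
λ₂ = λ₁ + atan2(sin θ sin δ cos φ₁, cos δ − sin φ₁ sin φ₂) = 112.96238°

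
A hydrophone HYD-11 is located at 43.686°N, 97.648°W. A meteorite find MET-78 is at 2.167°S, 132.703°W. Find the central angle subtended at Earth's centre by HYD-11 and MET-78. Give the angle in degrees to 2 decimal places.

Δφ = -45.8530°,  Δλ = -35.0550°
a = sin²(Δφ/2) + cos φ₁ cos φ₂ sin²(Δλ/2) = 0.217290
c = 2·arcsin(√a) = 0.969855 rad = 55.5686°

55.57°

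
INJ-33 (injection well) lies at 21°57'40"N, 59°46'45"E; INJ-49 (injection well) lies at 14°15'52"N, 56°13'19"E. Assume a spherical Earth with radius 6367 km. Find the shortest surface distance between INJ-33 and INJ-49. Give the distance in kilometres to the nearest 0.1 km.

934.0 km

INJ-33: φ = +21.96111°, λ = +59.77917°
INJ-49: φ = +14.26444°, λ = +56.22194°
Δφ = -7.6967°,  Δλ = -3.5572°
a = sin²(Δφ/2) + cos φ₁ cos φ₂ sin²(Δλ/2) = 0.005370
c = 2·arcsin(√a) = 0.146697 rad = 8.4051°
d = R·c = 6367 × 0.146697 = 934.0 km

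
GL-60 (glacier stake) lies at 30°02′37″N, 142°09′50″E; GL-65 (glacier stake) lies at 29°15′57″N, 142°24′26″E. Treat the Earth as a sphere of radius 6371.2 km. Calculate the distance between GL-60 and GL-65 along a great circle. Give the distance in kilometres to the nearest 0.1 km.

GL-60: φ = +30.04361°, λ = +142.16389°
GL-65: φ = +29.26583°, λ = +142.40722°
Δφ = -0.7778°,  Δλ = 0.2433°
a = sin²(Δφ/2) + cos φ₁ cos φ₂ sin²(Δλ/2) = 0.000049
c = 2·arcsin(√a) = 0.014068 rad = 0.8060°
d = R·c = 6371.2 × 0.014068 = 89.6 km

89.6 km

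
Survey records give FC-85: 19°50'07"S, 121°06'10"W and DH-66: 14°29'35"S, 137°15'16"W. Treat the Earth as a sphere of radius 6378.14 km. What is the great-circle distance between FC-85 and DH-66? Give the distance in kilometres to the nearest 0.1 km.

FC-85: φ = -19.83528°, λ = -121.10278°
DH-66: φ = -14.49306°, λ = -137.25444°
Δφ = 5.3422°,  Δλ = -16.1517°
a = sin²(Δφ/2) + cos φ₁ cos φ₂ sin²(Δλ/2) = 0.020146
c = 2·arcsin(√a) = 0.284834 rad = 16.3198°
d = R·c = 6378.14 × 0.284834 = 1816.7 km

1816.7 km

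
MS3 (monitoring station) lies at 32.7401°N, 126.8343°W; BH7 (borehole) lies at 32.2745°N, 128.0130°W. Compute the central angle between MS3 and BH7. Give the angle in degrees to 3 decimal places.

Δφ = -0.4656°,  Δλ = -1.1787°
a = sin²(Δφ/2) + cos φ₁ cos φ₂ sin²(Δλ/2) = 0.000092
c = 2·arcsin(√a) = 0.019158 rad = 1.0977°

1.098°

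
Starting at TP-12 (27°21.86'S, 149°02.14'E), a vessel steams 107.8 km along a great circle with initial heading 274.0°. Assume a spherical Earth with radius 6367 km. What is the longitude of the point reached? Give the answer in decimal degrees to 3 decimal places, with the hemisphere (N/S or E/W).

TP-12: φ = -27.36433°, λ = +149.03567°
δ = d/R = 107.8/6367 = 0.016931 rad
φ₂ = arcsin(sin φ₁ cos δ + cos φ₁ sin δ cos θ)
   = arcsin(-0.45965·0.99986 + 0.88810·0.01693·0.06976) = -27.29244°
λ₂ = λ₁ + atan2(sin θ sin δ cos φ₁, cos δ − sin φ₁ sin φ₂) = 147.94672°

147.947°E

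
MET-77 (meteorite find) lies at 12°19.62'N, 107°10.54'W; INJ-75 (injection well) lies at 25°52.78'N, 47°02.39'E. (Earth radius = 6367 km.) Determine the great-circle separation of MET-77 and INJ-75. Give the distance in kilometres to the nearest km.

MET-77: φ = +12.32700°, λ = -107.17567°
INJ-75: φ = +25.87967°, λ = +47.03983°
Δφ = 13.5527°,  Δλ = 154.2155°
a = sin²(Δφ/2) + cos φ₁ cos φ₂ sin²(Δλ/2) = 0.849136
c = 2·arcsin(√a) = 2.343776 rad = 134.2885°
d = R·c = 6367 × 2.343776 = 14922.8 km

14923 km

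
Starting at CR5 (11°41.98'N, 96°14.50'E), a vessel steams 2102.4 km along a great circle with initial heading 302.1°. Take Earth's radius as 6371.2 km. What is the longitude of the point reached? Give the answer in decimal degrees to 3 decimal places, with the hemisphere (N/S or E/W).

79.128°E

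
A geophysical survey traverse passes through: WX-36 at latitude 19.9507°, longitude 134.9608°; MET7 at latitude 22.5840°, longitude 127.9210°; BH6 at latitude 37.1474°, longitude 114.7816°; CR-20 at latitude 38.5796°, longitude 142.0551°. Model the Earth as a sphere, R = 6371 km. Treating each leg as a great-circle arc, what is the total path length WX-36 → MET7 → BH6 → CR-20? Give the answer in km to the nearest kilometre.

5228 km

WX-36→MET7: c = 0.123357 rad, d = 785.91 km
MET7→BH6: c = 0.322006 rad, d = 2051.50 km
BH6→CR-20: c = 0.375252 rad, d = 2390.73 km
Total = 785.91 + 2051.50 + 2390.73 = 5228.14 km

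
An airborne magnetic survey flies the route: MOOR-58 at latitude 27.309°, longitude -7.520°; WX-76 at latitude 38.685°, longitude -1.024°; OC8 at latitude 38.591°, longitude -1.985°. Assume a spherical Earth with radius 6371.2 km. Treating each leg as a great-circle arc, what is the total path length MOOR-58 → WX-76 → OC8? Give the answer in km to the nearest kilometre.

MOOR-58→WX-76: c = 0.219984 rad, d = 1401.56 km
WX-76→OC8: c = 0.013203 rad, d = 84.12 km
Total = 1401.56 + 84.12 = 1485.69 km

1486 km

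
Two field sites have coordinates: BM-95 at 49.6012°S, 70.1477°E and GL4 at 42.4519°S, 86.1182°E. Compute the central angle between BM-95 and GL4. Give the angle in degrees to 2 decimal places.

13.15°

Δφ = 7.1493°,  Δλ = 15.9705°
a = sin²(Δφ/2) + cos φ₁ cos φ₂ sin²(Δλ/2) = 0.013116
c = 2·arcsin(√a) = 0.229552 rad = 13.1524°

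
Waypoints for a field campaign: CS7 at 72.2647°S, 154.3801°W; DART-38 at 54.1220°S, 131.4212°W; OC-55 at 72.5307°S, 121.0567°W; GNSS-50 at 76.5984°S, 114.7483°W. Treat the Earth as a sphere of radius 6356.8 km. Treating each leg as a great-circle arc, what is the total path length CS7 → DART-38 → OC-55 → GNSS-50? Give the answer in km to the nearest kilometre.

4871 km

CS7→DART-38: c = 0.359303 rad, d = 2284.02 km
DART-38→OC-55: c = 0.330262 rad, d = 2099.41 km
OC-55→GNSS-50: c = 0.076705 rad, d = 487.60 km
Total = 2284.02 + 2099.41 + 487.60 = 4871.03 km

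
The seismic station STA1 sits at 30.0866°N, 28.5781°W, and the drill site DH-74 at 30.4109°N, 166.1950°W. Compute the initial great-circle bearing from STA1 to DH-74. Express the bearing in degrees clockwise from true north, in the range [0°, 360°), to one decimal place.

322.5°

Δλ = -137.6169°
y = sin Δλ · cos φ₂ = -0.581342
x = cos φ₁ sin φ₂ − sin φ₁ cos φ₂ cos Δλ = 0.757345
θ = atan2(y, x) = -37.5101° → 322.4899° (mod 360°)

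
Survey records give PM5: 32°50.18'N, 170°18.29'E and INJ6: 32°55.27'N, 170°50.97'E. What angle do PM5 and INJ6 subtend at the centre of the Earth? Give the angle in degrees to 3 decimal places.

PM5: φ = +32.83633°, λ = +170.30483°
INJ6: φ = +32.92117°, λ = +170.84950°
Δφ = 0.0848°,  Δλ = 0.5447°
a = sin²(Δφ/2) + cos φ₁ cos φ₂ sin²(Δλ/2) = 0.000016
c = 2·arcsin(√a) = 0.008120 rad = 0.4652°

0.465°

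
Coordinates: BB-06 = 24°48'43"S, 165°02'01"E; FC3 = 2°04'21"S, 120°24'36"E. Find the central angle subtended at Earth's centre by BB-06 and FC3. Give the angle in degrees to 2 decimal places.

BB-06: φ = -24.81194°, λ = +165.03361°
FC3: φ = -2.07250°, λ = +120.41000°
Δφ = 22.7394°,  Δλ = -44.6236°
a = sin²(Δφ/2) + cos φ₁ cos φ₂ sin²(Δλ/2) = 0.169605
c = 2·arcsin(√a) = 0.848926 rad = 48.6399°

48.64°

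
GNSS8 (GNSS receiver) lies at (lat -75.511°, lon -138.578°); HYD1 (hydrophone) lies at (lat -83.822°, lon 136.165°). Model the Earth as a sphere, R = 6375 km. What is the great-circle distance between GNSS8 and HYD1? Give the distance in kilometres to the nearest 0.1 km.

Δφ = -8.3110°,  Δλ = -85.2570°
a = sin²(Δφ/2) + cos φ₁ cos φ₂ sin²(Δλ/2) = 0.017600
c = 2·arcsin(√a) = 0.266118 rad = 15.2474°
d = R·c = 6375 × 0.266118 = 1696.5 km

1696.5 km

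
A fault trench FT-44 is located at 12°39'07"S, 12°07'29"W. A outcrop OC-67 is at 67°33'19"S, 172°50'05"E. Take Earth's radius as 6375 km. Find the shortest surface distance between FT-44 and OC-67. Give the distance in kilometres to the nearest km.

11094 km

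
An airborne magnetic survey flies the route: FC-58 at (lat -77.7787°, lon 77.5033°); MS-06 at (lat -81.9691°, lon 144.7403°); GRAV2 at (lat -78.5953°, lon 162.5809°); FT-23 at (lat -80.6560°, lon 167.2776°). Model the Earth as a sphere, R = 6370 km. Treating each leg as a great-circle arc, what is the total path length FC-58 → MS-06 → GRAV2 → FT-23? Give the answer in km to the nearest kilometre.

FC-58→MS-06: c = 0.204339 rad, d = 1301.64 km
MS-06→GRAV2: c = 0.078271 rad, d = 498.58 km
GRAV2→FT-23: c = 0.038849 rad, d = 247.47 km
Total = 1301.64 + 498.58 + 247.47 = 2047.69 km

2048 km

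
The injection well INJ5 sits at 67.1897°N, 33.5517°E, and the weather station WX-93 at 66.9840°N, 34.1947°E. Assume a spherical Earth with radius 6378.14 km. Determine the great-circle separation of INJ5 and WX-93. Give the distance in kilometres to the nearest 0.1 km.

Δφ = -0.2057°,  Δλ = 0.6430°
a = sin²(Δφ/2) + cos φ₁ cos φ₂ sin²(Δλ/2) = 0.000008
c = 2·arcsin(√a) = 0.005655 rad = 0.3240°
d = R·c = 6378.14 × 0.005655 = 36.1 km

36.1 km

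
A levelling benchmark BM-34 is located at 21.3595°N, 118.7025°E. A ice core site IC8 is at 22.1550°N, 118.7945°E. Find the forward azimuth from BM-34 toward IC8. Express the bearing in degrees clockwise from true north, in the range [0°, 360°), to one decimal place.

Δλ = 0.0920°
y = sin Δλ · cos φ₂ = 0.001487
x = cos φ₁ sin φ₂ − sin φ₁ cos φ₂ cos Δλ = 0.013884
θ = atan2(y, x) = 6.1137° → 6.1137° (mod 360°)

6.1°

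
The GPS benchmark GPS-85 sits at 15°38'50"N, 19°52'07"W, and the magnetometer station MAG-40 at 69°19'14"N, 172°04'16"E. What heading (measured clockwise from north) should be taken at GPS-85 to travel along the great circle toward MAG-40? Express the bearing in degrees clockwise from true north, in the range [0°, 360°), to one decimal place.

GPS-85: φ = +15.64722°, λ = -19.86861°
MAG-40: φ = +69.32056°, λ = +172.07111°
Δλ = -168.0603°
y = sin Δλ · cos φ₂ = -0.073058
x = cos φ₁ sin φ₂ − sin φ₁ cos φ₂ cos Δλ = 0.994085
θ = atan2(y, x) = -4.2033° → 355.7967° (mod 360°)

355.8°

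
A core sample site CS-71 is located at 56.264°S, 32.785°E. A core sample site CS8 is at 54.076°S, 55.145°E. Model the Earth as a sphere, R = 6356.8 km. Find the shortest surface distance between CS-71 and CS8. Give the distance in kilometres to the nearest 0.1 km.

Δφ = 2.1880°,  Δλ = 22.3600°
a = sin²(Δφ/2) + cos φ₁ cos φ₂ sin²(Δλ/2) = 0.012614
c = 2·arcsin(√a) = 0.225101 rad = 12.8973°
d = R·c = 6356.8 × 0.225101 = 1430.9 km

1430.9 km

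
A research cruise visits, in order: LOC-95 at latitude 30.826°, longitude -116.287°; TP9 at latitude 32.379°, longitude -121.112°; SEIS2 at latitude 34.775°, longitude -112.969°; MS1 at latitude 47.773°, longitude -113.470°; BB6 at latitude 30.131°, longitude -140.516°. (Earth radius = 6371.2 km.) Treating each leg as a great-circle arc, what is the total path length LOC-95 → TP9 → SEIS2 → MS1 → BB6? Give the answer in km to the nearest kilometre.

5759 km

LOC-95→TP9: c = 0.076665 rad, d = 488.45 km
TP9→SEIS2: c = 0.125528 rad, d = 799.76 km
SEIS2→MS1: c = 0.226952 rad, d = 1445.95 km
MS1→BB6: c = 0.474758 rad, d = 3024.78 km
Total = 488.45 + 799.76 + 1445.95 + 3024.78 = 5758.94 km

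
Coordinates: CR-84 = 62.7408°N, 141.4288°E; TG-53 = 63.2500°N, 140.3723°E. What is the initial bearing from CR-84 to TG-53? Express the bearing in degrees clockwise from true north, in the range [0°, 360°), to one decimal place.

317.2°

Δλ = -1.0565°
y = sin Δλ · cos φ₂ = -0.008299
x = cos φ₁ sin φ₂ − sin φ₁ cos φ₂ cos Δλ = 0.008955
θ = atan2(y, x) = -42.8225° → 317.1775° (mod 360°)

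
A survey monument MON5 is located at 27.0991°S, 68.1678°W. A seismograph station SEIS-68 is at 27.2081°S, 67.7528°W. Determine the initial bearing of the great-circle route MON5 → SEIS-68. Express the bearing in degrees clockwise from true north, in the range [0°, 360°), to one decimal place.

Δλ = 0.4150°
y = sin Δλ · cos φ₂ = 0.006442
x = cos φ₁ sin φ₂ − sin φ₁ cos φ₂ cos Δλ = -0.001913
θ = atan2(y, x) = 106.5404° → 106.5404° (mod 360°)

106.5°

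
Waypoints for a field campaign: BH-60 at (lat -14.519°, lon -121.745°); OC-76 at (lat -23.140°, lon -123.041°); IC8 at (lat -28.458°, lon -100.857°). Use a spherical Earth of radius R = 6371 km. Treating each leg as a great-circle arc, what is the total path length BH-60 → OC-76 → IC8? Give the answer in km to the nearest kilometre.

3263 km

BH-60→OC-76: c = 0.151976 rad, d = 968.24 km
OC-76→IC8: c = 0.360127 rad, d = 2294.37 km
Total = 968.24 + 2294.37 = 3262.61 km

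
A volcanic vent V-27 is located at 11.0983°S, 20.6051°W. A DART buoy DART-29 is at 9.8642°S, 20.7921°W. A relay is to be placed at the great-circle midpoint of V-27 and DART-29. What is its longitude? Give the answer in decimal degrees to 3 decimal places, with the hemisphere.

20.699°W

Bx = cos φ₂ cos Δλ = 0.985211,  By = cos φ₂ sin Δλ = -0.003216
φₘ = atan2(sin φ₁ + sin φ₂, √((cos φ₁ + Bx)² + By²)) = -10.48126°
λₘ = λ₁ + atan2(By, cos φ₁ + Bx) = -20.69879°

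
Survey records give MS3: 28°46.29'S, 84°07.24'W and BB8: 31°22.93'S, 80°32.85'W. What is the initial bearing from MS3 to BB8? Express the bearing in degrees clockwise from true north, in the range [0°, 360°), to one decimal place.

131.1°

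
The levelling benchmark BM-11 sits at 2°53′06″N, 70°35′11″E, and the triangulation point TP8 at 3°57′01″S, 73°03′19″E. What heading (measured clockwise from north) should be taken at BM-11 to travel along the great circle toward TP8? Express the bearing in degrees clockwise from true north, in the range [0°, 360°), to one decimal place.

160.1°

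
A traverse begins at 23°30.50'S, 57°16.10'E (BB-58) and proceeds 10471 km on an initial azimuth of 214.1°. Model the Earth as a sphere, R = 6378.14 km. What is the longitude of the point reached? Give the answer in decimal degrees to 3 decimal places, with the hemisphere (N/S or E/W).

BB-58: φ = -23.50833°, λ = +57.26833°
δ = d/R = 10471/6378.14 = 1.641701 rad
φ₂ = arcsin(sin φ₁ cos δ + cos φ₁ sin δ cos θ)
   = arcsin(-0.39888·-0.07085 + 0.91700·0.99749·-0.82806) = -46.81653°
λ₂ = λ₁ + atan2(sin θ sin δ cos φ₁, cos δ − sin φ₁ sin φ₂) = -67.92761°

67.928°W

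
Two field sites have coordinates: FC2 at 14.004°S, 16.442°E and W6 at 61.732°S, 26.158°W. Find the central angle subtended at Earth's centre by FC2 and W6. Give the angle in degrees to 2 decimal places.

56.54°

Δφ = -47.7280°,  Δλ = -42.6000°
a = sin²(Δφ/2) + cos φ₁ cos φ₂ sin²(Δλ/2) = 0.224309
c = 2·arcsin(√a) = 0.986776 rad = 56.5381°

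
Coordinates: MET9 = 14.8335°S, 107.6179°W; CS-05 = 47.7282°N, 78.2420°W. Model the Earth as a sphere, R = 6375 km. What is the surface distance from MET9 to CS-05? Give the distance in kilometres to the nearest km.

Δφ = 62.5617°,  Δλ = 29.3759°
a = sin²(Δφ/2) + cos φ₁ cos φ₂ sin²(Δλ/2) = 0.311407
c = 2·arcsin(√a) = 1.184040 rad = 67.8405°
d = R·c = 6375 × 1.184040 = 7548.3 km

7548 km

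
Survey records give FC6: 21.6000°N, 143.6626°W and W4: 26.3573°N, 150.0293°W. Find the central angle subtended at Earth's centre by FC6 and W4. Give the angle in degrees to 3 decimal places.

Δφ = 4.7573°,  Δλ = -6.3667°
a = sin²(Δφ/2) + cos φ₁ cos φ₂ sin²(Δλ/2) = 0.004292
c = 2·arcsin(√a) = 0.131115 rad = 7.5123°

7.512°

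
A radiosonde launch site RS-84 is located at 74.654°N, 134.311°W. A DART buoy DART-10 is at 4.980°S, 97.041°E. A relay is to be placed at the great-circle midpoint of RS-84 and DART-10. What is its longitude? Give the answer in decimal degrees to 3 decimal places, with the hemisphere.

Bx = cos φ₂ cos Δλ = -0.622177,  By = cos φ₂ sin Δλ = -0.778049
φₘ = atan2(sin φ₁ + sin φ₂, √((cos φ₁ + Bx)² + By²)) = 45.70297°
λₘ = λ₁ + atan2(By, cos φ₁ + Bx) = 111.00928°

111.009°E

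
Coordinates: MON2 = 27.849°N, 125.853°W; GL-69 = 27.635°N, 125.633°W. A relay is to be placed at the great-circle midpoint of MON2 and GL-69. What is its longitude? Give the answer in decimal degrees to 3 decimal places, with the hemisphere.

Bx = cos φ₂ cos Δλ = 0.885914,  By = cos φ₂ sin Δλ = 0.003402
φₘ = atan2(sin φ₁ + sin φ₂, √((cos φ₁ + Bx)² + By²)) = 27.74204°
λₘ = λ₁ + atan2(By, cos φ₁ + Bx) = -125.74289°

125.743°W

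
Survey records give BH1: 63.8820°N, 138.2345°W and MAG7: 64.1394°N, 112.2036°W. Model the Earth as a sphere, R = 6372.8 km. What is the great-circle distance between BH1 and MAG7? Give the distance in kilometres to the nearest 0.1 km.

Δφ = 0.2574°,  Δλ = 26.0309°
a = sin²(Δφ/2) + cos φ₁ cos φ₂ sin²(Δλ/2) = 0.009744
c = 2·arcsin(√a) = 0.197749 rad = 11.3302°
d = R·c = 6372.8 × 0.197749 = 1260.2 km

1260.2 km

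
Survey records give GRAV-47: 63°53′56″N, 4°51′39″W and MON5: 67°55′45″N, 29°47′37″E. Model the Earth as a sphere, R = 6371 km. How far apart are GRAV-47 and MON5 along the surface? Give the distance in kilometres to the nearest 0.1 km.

GRAV-47: φ = +63.89889°, λ = -4.86083°
MON5: φ = +67.92917°, λ = +29.79361°
Δφ = 4.0303°,  Δλ = 34.6544°
a = sin²(Δφ/2) + cos φ₁ cos φ₂ sin²(Δλ/2) = 0.015900
c = 2·arcsin(√a) = 0.252865 rad = 14.4881°
d = R·c = 6371 × 0.252865 = 1611.0 km

1611.0 km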